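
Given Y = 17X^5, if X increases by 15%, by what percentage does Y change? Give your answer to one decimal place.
101.1%

For Y = 17X^5:
If X → X(1 + 0.15)
Then Y → Y · (1 + 0.15)^5
     ≈ Y · 2.0114

Percentage change = ((1 + 0.15)^5 − 1) × 100% ≈ 101.1%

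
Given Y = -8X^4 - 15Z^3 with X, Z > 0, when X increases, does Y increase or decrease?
Y decreases

Taking the partial derivative:
∂Y/∂X = -32X^3

∂Y/∂X = -32X^3 < 0 (assuming positive values)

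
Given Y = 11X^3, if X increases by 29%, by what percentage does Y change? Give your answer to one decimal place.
114.7%

For Y = 11X^3:
If X → X(1 + 0.29)
Then Y → Y · (1 + 0.29)^3
     ≈ Y · 2.1467

Percentage change = ((1 + 0.29)^3 − 1) × 100% ≈ 114.7%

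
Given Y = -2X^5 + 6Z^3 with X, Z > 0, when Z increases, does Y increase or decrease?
Y increases

Taking the partial derivative:
∂Y/∂Z = 18Z^2

∂Y/∂Z = 18Z^2 > 0 (assuming positive values)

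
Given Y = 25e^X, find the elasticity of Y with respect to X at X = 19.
Elasticity = 19

Elasticity = (dY/dX) · (X/Y)

dY/dX = 25·e^X
At X = 19: dY/dX = 25·e^19, Y = 25·e^19

Elasticity = (25·e^19) · (19 / (25·e^19)) = 19

Interpretation: for a small percentage change in X, the percentage change in Y is approximately 19.00 times as large.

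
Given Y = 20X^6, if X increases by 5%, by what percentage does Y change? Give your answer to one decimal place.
34.0%

For Y = 20X^6:
If X → X(1 + 0.05)
Then Y → Y · (1 + 0.05)^6
     ≈ Y · 1.3401

Percentage change = ((1 + 0.05)^6 − 1) × 100% ≈ 34.0%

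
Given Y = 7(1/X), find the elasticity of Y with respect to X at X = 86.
Elasticity = -1

Elasticity = (dY/dX) · (X/Y)

dY/dX = -7/X²
At X = 86: dY/dX = -7/7396, Y = 7/86

Elasticity = (-7/7396) · (86 / (7/86)) = -1

Interpretation: for a small percentage change in X, the percentage change in Y is approximately -1.00 times as large.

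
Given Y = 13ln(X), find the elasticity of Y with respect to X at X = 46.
Elasticity = 1/ln(46) ≈ 0.2612

Elasticity = (dY/dX) · (X/Y)

dY/dX = 13/X
At X = 46: dY/dX = 13/46, Y = 13·ln(46)

Elasticity = (13/46) · (46 / (13·ln(46))) = 1/ln(46) ≈ 0.2612

Interpretation: for a small percentage change in X, the percentage change in Y is approximately 0.26 times as large.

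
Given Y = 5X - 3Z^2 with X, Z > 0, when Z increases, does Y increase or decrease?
Y decreases

Taking the partial derivative:
∂Y/∂Z = -6Z

∂Y/∂Z = -6Z < 0 (assuming positive values)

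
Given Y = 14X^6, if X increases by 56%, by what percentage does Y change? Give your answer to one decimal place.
1341.3%

For Y = 14X^6:
If X → X(1 + 0.56)
Then Y → Y · (1 + 0.56)^6
     ≈ Y · 14.4128

Percentage change = ((1 + 0.56)^6 − 1) × 100% ≈ 1341.3%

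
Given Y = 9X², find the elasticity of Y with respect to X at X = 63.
Elasticity = 2

Elasticity = (dY/dX) · (X/Y)

dY/dX = 18·X
At X = 63: dY/dX = 1134, Y = 35721

Elasticity = 1134 · (63 / 35721) = 2

Interpretation: for a small percentage change in X, the percentage change in Y is approximately 2.00 times as large.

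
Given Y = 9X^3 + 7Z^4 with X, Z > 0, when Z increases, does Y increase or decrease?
Y increases

Taking the partial derivative:
∂Y/∂Z = 28Z^3

∂Y/∂Z = 28Z^3 > 0 (assuming positive values)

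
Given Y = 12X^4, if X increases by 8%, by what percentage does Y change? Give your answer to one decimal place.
36.0%

For Y = 12X^4:
If X → X(1 + 0.08)
Then Y → Y · (1 + 0.08)^4
     ≈ Y · 1.3605

Percentage change = ((1 + 0.08)^4 − 1) × 100% ≈ 36.0%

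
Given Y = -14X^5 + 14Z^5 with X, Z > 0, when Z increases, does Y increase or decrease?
Y increases

Taking the partial derivative:
∂Y/∂Z = 70Z^4

∂Y/∂Z = 70Z^4 > 0 (assuming positive values)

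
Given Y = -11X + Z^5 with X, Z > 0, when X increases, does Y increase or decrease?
Y decreases

Taking the partial derivative:
∂Y/∂X = -11

∂Y/∂X = -11 < 0 (assuming positive values)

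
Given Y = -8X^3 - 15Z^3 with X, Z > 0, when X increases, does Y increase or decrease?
Y decreases

Taking the partial derivative:
∂Y/∂X = -24X^2

∂Y/∂X = -24X^2 < 0 (assuming positive values)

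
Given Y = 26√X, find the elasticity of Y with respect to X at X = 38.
Elasticity = 1/2

Elasticity = (dY/dX) · (X/Y)

dY/dX = 13/√X
At X = 38: dY/dX = 13·√38/38, Y = 26·√38

Elasticity = (13·√38/38) · (38 / (26·√38)) = 1/2

Interpretation: for a small percentage change in X, the percentage change in Y is approximately 0.50 times as large.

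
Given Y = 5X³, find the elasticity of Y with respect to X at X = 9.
Elasticity = 3

Elasticity = (dY/dX) · (X/Y)

dY/dX = 15·X²
At X = 9: dY/dX = 1215, Y = 3645

Elasticity = 1215 · (9 / 3645) = 3

Interpretation: for a small percentage change in X, the percentage change in Y is approximately 3.00 times as large.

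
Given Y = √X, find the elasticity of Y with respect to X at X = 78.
Elasticity = 1/2

Elasticity = (dY/dX) · (X/Y)

dY/dX = 1/(2·√X)
At X = 78: dY/dX = √78/156, Y = √78

Elasticity = (√78/156) · (78 / (√78)) = 1/2

Interpretation: for a small percentage change in X, the percentage change in Y is approximately 0.50 times as large.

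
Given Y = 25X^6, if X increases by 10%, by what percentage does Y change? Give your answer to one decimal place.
77.2%

For Y = 25X^6:
If X → X(1 + 0.1)
Then Y → Y · (1 + 0.1)^6
     ≈ Y · 1.7716

Percentage change = ((1 + 0.1)^6 − 1) × 100% ≈ 77.2%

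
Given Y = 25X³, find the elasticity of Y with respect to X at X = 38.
Elasticity = 3

Elasticity = (dY/dX) · (X/Y)

dY/dX = 75·X²
At X = 38: dY/dX = 108300, Y = 1371800

Elasticity = 108300 · (38 / 1371800) = 3

Interpretation: for a small percentage change in X, the percentage change in Y is approximately 3.00 times as large.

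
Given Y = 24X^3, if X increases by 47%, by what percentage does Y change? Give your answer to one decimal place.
217.7%

For Y = 24X^3:
If X → X(1 + 0.47)
Then Y → Y · (1 + 0.47)^3
     ≈ Y · 3.1765

Percentage change = ((1 + 0.47)^3 − 1) × 100% ≈ 217.7%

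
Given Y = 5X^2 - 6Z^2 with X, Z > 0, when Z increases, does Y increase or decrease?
Y decreases

Taking the partial derivative:
∂Y/∂Z = -12Z

∂Y/∂Z = -12Z < 0 (assuming positive values)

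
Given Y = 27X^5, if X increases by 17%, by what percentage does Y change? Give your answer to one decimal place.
119.2%

For Y = 27X^5:
If X → X(1 + 0.17)
Then Y → Y · (1 + 0.17)^5
     ≈ Y · 2.1924

Percentage change = ((1 + 0.17)^5 − 1) × 100% ≈ 119.2%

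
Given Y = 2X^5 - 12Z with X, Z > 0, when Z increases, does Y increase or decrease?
Y decreases

Taking the partial derivative:
∂Y/∂Z = -12

∂Y/∂Z = -12 < 0 (assuming positive values)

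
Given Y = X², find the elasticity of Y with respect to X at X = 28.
Elasticity = 2

Elasticity = (dY/dX) · (X/Y)

dY/dX = 2·X
At X = 28: dY/dX = 56, Y = 784

Elasticity = 56 · (28 / 784) = 2

Interpretation: for a small percentage change in X, the percentage change in Y is approximately 2.00 times as large.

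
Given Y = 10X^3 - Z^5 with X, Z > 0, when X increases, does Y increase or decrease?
Y increases

Taking the partial derivative:
∂Y/∂X = 30X^2

∂Y/∂X = 30X^2 > 0 (assuming positive values)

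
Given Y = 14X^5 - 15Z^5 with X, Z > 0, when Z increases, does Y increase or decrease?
Y decreases

Taking the partial derivative:
∂Y/∂Z = -75Z^4

∂Y/∂Z = -75Z^4 < 0 (assuming positive values)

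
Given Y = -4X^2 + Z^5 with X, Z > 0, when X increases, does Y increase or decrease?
Y decreases

Taking the partial derivative:
∂Y/∂X = -8X

∂Y/∂X = -8X < 0 (assuming positive values)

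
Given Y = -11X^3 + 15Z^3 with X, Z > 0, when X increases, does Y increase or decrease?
Y decreases

Taking the partial derivative:
∂Y/∂X = -33X^2

∂Y/∂X = -33X^2 < 0 (assuming positive values)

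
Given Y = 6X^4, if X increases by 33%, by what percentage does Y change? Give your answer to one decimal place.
212.9%

For Y = 6X^4:
If X → X(1 + 0.33)
Then Y → Y · (1 + 0.33)^4
     ≈ Y · 3.1290

Percentage change = ((1 + 0.33)^4 − 1) × 100% ≈ 212.9%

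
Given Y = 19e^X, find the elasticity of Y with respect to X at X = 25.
Elasticity = 25

Elasticity = (dY/dX) · (X/Y)

dY/dX = 19·e^X
At X = 25: dY/dX = 19·e^25, Y = 19·e^25

Elasticity = (19·e^25) · (25 / (19·e^25)) = 25

Interpretation: for a small percentage change in X, the percentage change in Y is approximately 25.00 times as large.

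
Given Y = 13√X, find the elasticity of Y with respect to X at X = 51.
Elasticity = 1/2

Elasticity = (dY/dX) · (X/Y)

dY/dX = 13/(2·√X)
At X = 51: dY/dX = 13·√51/102, Y = 13·√51

Elasticity = (13·√51/102) · (51 / (13·√51)) = 1/2

Interpretation: for a small percentage change in X, the percentage change in Y is approximately 0.50 times as large.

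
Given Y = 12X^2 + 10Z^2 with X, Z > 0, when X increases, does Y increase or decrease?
Y increases

Taking the partial derivative:
∂Y/∂X = 24X

∂Y/∂X = 24X > 0 (assuming positive values)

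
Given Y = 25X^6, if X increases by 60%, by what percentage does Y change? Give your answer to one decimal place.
1577.7%

For Y = 25X^6:
If X → X(1 + 0.6)
Then Y → Y · (1 + 0.6)^6
     ≈ Y · 16.7772

Percentage change = ((1 + 0.6)^6 − 1) × 100% ≈ 1577.7%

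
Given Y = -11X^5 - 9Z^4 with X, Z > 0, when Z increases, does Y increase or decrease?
Y decreases

Taking the partial derivative:
∂Y/∂Z = -36Z^3

∂Y/∂Z = -36Z^3 < 0 (assuming positive values)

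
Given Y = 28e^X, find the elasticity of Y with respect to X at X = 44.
Elasticity = 44

Elasticity = (dY/dX) · (X/Y)

dY/dX = 28·e^X
At X = 44: dY/dX = 28·e^44, Y = 28·e^44

Elasticity = (28·e^44) · (44 / (28·e^44)) = 44

Interpretation: for a small percentage change in X, the percentage change in Y is approximately 44.00 times as large.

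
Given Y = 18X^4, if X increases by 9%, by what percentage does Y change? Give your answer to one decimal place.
41.2%

For Y = 18X^4:
If X → X(1 + 0.09)
Then Y → Y · (1 + 0.09)^4
     ≈ Y · 1.4116

Percentage change = ((1 + 0.09)^4 − 1) × 100% ≈ 41.2%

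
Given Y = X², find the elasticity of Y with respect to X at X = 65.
Elasticity = 2

Elasticity = (dY/dX) · (X/Y)

dY/dX = 2·X
At X = 65: dY/dX = 130, Y = 4225

Elasticity = 130 · (65 / 4225) = 2

Interpretation: for a small percentage change in X, the percentage change in Y is approximately 2.00 times as large.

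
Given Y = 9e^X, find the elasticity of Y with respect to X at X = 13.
Elasticity = 13

Elasticity = (dY/dX) · (X/Y)

dY/dX = 9·e^X
At X = 13: dY/dX = 9·e^13, Y = 9·e^13

Elasticity = (9·e^13) · (13 / (9·e^13)) = 13

Interpretation: for a small percentage change in X, the percentage change in Y is approximately 13.00 times as large.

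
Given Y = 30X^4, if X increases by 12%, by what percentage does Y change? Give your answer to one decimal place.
57.4%

For Y = 30X^4:
If X → X(1 + 0.12)
Then Y → Y · (1 + 0.12)^4
     ≈ Y · 1.5735

Percentage change = ((1 + 0.12)^4 − 1) × 100% ≈ 57.4%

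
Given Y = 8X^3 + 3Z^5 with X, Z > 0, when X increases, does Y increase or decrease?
Y increases

Taking the partial derivative:
∂Y/∂X = 24X^2

∂Y/∂X = 24X^2 > 0 (assuming positive values)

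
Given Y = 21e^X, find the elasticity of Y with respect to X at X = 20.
Elasticity = 20

Elasticity = (dY/dX) · (X/Y)

dY/dX = 21·e^X
At X = 20: dY/dX = 21·e^20, Y = 21·e^20

Elasticity = (21·e^20) · (20 / (21·e^20)) = 20

Interpretation: for a small percentage change in X, the percentage change in Y is approximately 20.00 times as large.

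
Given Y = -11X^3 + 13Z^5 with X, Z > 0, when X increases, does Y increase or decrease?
Y decreases

Taking the partial derivative:
∂Y/∂X = -33X^2

∂Y/∂X = -33X^2 < 0 (assuming positive values)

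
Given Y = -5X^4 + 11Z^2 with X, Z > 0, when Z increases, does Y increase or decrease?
Y increases

Taking the partial derivative:
∂Y/∂Z = 22Z

∂Y/∂Z = 22Z > 0 (assuming positive values)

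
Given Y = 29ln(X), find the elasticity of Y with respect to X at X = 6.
Elasticity = 1/ln(6) ≈ 0.5581

Elasticity = (dY/dX) · (X/Y)

dY/dX = 29/X
At X = 6: dY/dX = 29/6, Y = 29·ln(6)

Elasticity = (29/6) · (6 / (29·ln(6))) = 1/ln(6) ≈ 0.5581

Interpretation: for a small percentage change in X, the percentage change in Y is approximately 0.56 times as large.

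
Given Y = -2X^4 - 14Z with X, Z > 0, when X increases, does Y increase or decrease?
Y decreases

Taking the partial derivative:
∂Y/∂X = -8X^3

∂Y/∂X = -8X^3 < 0 (assuming positive values)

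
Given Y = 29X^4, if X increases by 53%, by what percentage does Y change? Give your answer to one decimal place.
448.0%

For Y = 29X^4:
If X → X(1 + 0.53)
Then Y → Y · (1 + 0.53)^4
     ≈ Y · 5.4798

Percentage change = ((1 + 0.53)^4 − 1) × 100% ≈ 448.0%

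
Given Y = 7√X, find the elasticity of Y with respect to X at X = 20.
Elasticity = 1/2

Elasticity = (dY/dX) · (X/Y)

dY/dX = 7/(2·√X)
At X = 20: dY/dX = 7·√5/20, Y = 14·√5

Elasticity = (7·√5/20) · (20 / (14·√5)) = 1/2

Interpretation: for a small percentage change in X, the percentage change in Y is approximately 0.50 times as large.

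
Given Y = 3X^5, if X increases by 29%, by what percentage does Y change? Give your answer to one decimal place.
257.2%

For Y = 3X^5:
If X → X(1 + 0.29)
Then Y → Y · (1 + 0.29)^5
     ≈ Y · 3.5723

Percentage change = ((1 + 0.29)^5 − 1) × 100% ≈ 257.2%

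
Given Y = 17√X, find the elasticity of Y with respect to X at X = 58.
Elasticity = 1/2

Elasticity = (dY/dX) · (X/Y)

dY/dX = 17/(2·√X)
At X = 58: dY/dX = 17·√58/116, Y = 17·√58

Elasticity = (17·√58/116) · (58 / (17·√58)) = 1/2

Interpretation: for a small percentage change in X, the percentage change in Y is approximately 0.50 times as large.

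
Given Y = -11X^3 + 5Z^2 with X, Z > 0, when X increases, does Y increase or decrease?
Y decreases

Taking the partial derivative:
∂Y/∂X = -33X^2

∂Y/∂X = -33X^2 < 0 (assuming positive values)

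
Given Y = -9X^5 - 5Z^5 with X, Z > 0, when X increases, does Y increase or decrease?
Y decreases

Taking the partial derivative:
∂Y/∂X = -45X^4

∂Y/∂X = -45X^4 < 0 (assuming positive values)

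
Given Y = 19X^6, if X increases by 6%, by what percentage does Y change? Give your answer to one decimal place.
41.9%

For Y = 19X^6:
If X → X(1 + 0.06)
Then Y → Y · (1 + 0.06)^6
     ≈ Y · 1.4185

Percentage change = ((1 + 0.06)^6 − 1) × 100% ≈ 41.9%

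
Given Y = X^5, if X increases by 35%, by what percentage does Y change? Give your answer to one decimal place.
348.4%

For Y = X^5:
If X → X(1 + 0.35)
Then Y → Y · (1 + 0.35)^5
     ≈ Y · 4.4840

Percentage change = ((1 + 0.35)^5 − 1) × 100% ≈ 348.4%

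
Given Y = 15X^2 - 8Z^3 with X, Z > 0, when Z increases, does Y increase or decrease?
Y decreases

Taking the partial derivative:
∂Y/∂Z = -24Z^2

∂Y/∂Z = -24Z^2 < 0 (assuming positive values)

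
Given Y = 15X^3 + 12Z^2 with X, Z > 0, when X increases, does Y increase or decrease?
Y increases

Taking the partial derivative:
∂Y/∂X = 45X^2

∂Y/∂X = 45X^2 > 0 (assuming positive values)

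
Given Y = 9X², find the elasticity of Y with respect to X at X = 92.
Elasticity = 2

Elasticity = (dY/dX) · (X/Y)

dY/dX = 18·X
At X = 92: dY/dX = 1656, Y = 76176

Elasticity = 1656 · (92 / 76176) = 2

Interpretation: for a small percentage change in X, the percentage change in Y is approximately 2.00 times as large.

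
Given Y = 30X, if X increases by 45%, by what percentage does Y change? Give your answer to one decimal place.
45.0%

For Y = 30X:
If X → X(1 + 0.45)
Then Y → Y · (1 + 0.45)^1
     = Y · 1.4500

Percentage change = ((1 + 0.45)^1 − 1) × 100% = 45.0%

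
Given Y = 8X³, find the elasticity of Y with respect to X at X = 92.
Elasticity = 3

Elasticity = (dY/dX) · (X/Y)

dY/dX = 24·X²
At X = 92: dY/dX = 203136, Y = 6229504

Elasticity = 203136 · (92 / 6229504) = 3

Interpretation: for a small percentage change in X, the percentage change in Y is approximately 3.00 times as large.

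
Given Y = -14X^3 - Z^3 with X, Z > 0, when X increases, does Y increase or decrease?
Y decreases

Taking the partial derivative:
∂Y/∂X = -42X^2

∂Y/∂X = -42X^2 < 0 (assuming positive values)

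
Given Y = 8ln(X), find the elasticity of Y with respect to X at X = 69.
Elasticity = 1/ln(69) ≈ 0.2362

Elasticity = (dY/dX) · (X/Y)

dY/dX = 8/X
At X = 69: dY/dX = 8/69, Y = 8·ln(69)

Elasticity = (8/69) · (69 / (8·ln(69))) = 1/ln(69) ≈ 0.2362

Interpretation: for a small percentage change in X, the percentage change in Y is approximately 0.24 times as large.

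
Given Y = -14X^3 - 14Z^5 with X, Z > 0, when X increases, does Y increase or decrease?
Y decreases

Taking the partial derivative:
∂Y/∂X = -42X^2

∂Y/∂X = -42X^2 < 0 (assuming positive values)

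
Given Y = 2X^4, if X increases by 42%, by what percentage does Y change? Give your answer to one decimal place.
306.6%

For Y = 2X^4:
If X → X(1 + 0.42)
Then Y → Y · (1 + 0.42)^4
     ≈ Y · 4.0659

Percentage change = ((1 + 0.42)^4 − 1) × 100% ≈ 306.6%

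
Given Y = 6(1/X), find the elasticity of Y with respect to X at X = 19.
Elasticity = -1

Elasticity = (dY/dX) · (X/Y)

dY/dX = -6/X²
At X = 19: dY/dX = -6/361, Y = 6/19

Elasticity = (-6/361) · (19 / (6/19)) = -1

Interpretation: for a small percentage change in X, the percentage change in Y is approximately -1.00 times as large.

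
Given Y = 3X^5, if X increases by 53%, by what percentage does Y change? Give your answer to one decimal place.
738.4%

For Y = 3X^5:
If X → X(1 + 0.53)
Then Y → Y · (1 + 0.53)^5
     ≈ Y · 8.3841

Percentage change = ((1 + 0.53)^5 − 1) × 100% ≈ 738.4%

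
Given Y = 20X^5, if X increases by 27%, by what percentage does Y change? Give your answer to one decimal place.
230.4%

For Y = 20X^5:
If X → X(1 + 0.27)
Then Y → Y · (1 + 0.27)^5
     ≈ Y · 3.3038

Percentage change = ((1 + 0.27)^5 − 1) × 100% ≈ 230.4%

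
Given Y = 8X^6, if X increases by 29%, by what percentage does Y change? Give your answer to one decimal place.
360.8%

For Y = 8X^6:
If X → X(1 + 0.29)
Then Y → Y · (1 + 0.29)^6
     ≈ Y · 4.6083

Percentage change = ((1 + 0.29)^6 − 1) × 100% ≈ 360.8%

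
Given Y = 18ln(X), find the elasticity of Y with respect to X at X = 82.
Elasticity = 1/ln(82) ≈ 0.2269

Elasticity = (dY/dX) · (X/Y)

dY/dX = 18/X
At X = 82: dY/dX = 9/41, Y = 18·ln(82)

Elasticity = (9/41) · (82 / (18·ln(82))) = 1/ln(82) ≈ 0.2269

Interpretation: for a small percentage change in X, the percentage change in Y is approximately 0.23 times as large.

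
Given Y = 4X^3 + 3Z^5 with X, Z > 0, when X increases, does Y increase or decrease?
Y increases

Taking the partial derivative:
∂Y/∂X = 12X^2

∂Y/∂X = 12X^2 > 0 (assuming positive values)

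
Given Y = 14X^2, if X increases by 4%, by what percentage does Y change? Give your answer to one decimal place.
8.2%

For Y = 14X^2:
If X → X(1 + 0.04)
Then Y → Y · (1 + 0.04)^2
     = Y · 1.0816

Percentage change = ((1 + 0.04)^2 − 1) × 100% ≈ 8.2%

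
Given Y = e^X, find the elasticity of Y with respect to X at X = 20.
Elasticity = 20

Elasticity = (dY/dX) · (X/Y)

dY/dX = e^X
At X = 20: dY/dX = e^20, Y = e^20

Elasticity = (e^20) · (20 / (e^20)) = 20

Interpretation: for a small percentage change in X, the percentage change in Y is approximately 20.00 times as large.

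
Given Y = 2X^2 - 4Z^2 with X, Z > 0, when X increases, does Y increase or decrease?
Y increases

Taking the partial derivative:
∂Y/∂X = 4X

∂Y/∂X = 4X > 0 (assuming positive values)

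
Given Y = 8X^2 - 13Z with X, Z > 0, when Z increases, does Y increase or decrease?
Y decreases

Taking the partial derivative:
∂Y/∂Z = -13

∂Y/∂Z = -13 < 0 (assuming positive values)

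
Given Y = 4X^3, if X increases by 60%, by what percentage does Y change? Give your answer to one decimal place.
309.6%

For Y = 4X^3:
If X → X(1 + 0.6)
Then Y → Y · (1 + 0.6)^3
     = Y · 4.0960

Percentage change = ((1 + 0.6)^3 − 1) × 100% = 309.6%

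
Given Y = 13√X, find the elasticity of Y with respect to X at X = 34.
Elasticity = 1/2

Elasticity = (dY/dX) · (X/Y)

dY/dX = 13/(2·√X)
At X = 34: dY/dX = 13·√34/68, Y = 13·√34

Elasticity = (13·√34/68) · (34 / (13·√34)) = 1/2

Interpretation: for a small percentage change in X, the percentage change in Y is approximately 0.50 times as large.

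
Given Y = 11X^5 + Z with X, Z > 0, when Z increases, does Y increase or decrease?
Y increases

Taking the partial derivative:
∂Y/∂Z = 1

∂Y/∂Z = 1 > 0 (assuming positive values)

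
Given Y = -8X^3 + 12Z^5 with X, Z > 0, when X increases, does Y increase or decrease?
Y decreases

Taking the partial derivative:
∂Y/∂X = -24X^2

∂Y/∂X = -24X^2 < 0 (assuming positive values)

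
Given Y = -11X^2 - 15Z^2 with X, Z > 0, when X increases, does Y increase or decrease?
Y decreases

Taking the partial derivative:
∂Y/∂X = -22X

∂Y/∂X = -22X < 0 (assuming positive values)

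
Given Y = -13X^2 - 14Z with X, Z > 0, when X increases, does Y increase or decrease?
Y decreases

Taking the partial derivative:
∂Y/∂X = -26X

∂Y/∂X = -26X < 0 (assuming positive values)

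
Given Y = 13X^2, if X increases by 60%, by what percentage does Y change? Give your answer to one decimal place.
156.0%

For Y = 13X^2:
If X → X(1 + 0.6)
Then Y → Y · (1 + 0.6)^2
     = Y · 2.5600

Percentage change = ((1 + 0.6)^2 − 1) × 100% = 156.0%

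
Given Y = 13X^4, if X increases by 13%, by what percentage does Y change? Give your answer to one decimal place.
63.0%

For Y = 13X^4:
If X → X(1 + 0.13)
Then Y → Y · (1 + 0.13)^4
     ≈ Y · 1.6305

Percentage change = ((1 + 0.13)^4 − 1) × 100% ≈ 63.0%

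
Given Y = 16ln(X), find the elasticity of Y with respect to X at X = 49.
Elasticity = 1/ln(49) ≈ 0.2569

Elasticity = (dY/dX) · (X/Y)

dY/dX = 16/X
At X = 49: dY/dX = 16/49, Y = 16·ln(49)

Elasticity = (16/49) · (49 / (16·ln(49))) = 1/ln(49) ≈ 0.2569

Interpretation: for a small percentage change in X, the percentage change in Y is approximately 0.26 times as large.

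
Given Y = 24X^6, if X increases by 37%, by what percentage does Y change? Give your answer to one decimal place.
561.2%

For Y = 24X^6:
If X → X(1 + 0.37)
Then Y → Y · (1 + 0.37)^6
     ≈ Y · 6.6119

Percentage change = ((1 + 0.37)^6 − 1) × 100% ≈ 561.2%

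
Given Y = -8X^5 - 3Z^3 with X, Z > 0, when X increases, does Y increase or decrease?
Y decreases

Taking the partial derivative:
∂Y/∂X = -40X^4

∂Y/∂X = -40X^4 < 0 (assuming positive values)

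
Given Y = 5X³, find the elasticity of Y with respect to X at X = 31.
Elasticity = 3

Elasticity = (dY/dX) · (X/Y)

dY/dX = 15·X²
At X = 31: dY/dX = 14415, Y = 148955

Elasticity = 14415 · (31 / 148955) = 3

Interpretation: for a small percentage change in X, the percentage change in Y is approximately 3.00 times as large.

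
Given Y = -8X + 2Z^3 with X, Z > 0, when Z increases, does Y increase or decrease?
Y increases

Taking the partial derivative:
∂Y/∂Z = 6Z^2

∂Y/∂Z = 6Z^2 > 0 (assuming positive values)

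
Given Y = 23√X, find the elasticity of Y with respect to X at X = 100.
Elasticity = 1/2

Elasticity = (dY/dX) · (X/Y)

dY/dX = 23/(2·√X)
At X = 100: dY/dX = 23/20, Y = 230

Elasticity = (23/20) · (100 / 230) = 1/2

Interpretation: for a small percentage change in X, the percentage change in Y is approximately 0.50 times as large.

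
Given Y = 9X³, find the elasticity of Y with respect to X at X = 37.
Elasticity = 3

Elasticity = (dY/dX) · (X/Y)

dY/dX = 27·X²
At X = 37: dY/dX = 36963, Y = 455877

Elasticity = 36963 · (37 / 455877) = 3

Interpretation: for a small percentage change in X, the percentage change in Y is approximately 3.00 times as large.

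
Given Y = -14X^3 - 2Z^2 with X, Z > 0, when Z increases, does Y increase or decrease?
Y decreases

Taking the partial derivative:
∂Y/∂Z = -4Z

∂Y/∂Z = -4Z < 0 (assuming positive values)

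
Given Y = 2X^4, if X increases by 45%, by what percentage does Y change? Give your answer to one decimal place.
342.1%

For Y = 2X^4:
If X → X(1 + 0.45)
Then Y → Y · (1 + 0.45)^4
     ≈ Y · 4.4205

Percentage change = ((1 + 0.45)^4 − 1) × 100% ≈ 342.1%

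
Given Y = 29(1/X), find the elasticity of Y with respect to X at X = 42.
Elasticity = -1

Elasticity = (dY/dX) · (X/Y)

dY/dX = -29/X²
At X = 42: dY/dX = -29/1764, Y = 29/42

Elasticity = (-29/1764) · (42 / (29/42)) = -1

Interpretation: for a small percentage change in X, the percentage change in Y is approximately -1.00 times as large.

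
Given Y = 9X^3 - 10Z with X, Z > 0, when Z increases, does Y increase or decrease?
Y decreases

Taking the partial derivative:
∂Y/∂Z = -10

∂Y/∂Z = -10 < 0 (assuming positive values)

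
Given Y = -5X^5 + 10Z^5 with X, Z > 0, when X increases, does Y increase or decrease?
Y decreases

Taking the partial derivative:
∂Y/∂X = -25X^4

∂Y/∂X = -25X^4 < 0 (assuming positive values)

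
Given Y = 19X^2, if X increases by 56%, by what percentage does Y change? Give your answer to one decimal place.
143.4%

For Y = 19X^2:
If X → X(1 + 0.56)
Then Y → Y · (1 + 0.56)^2
     = Y · 2.4336

Percentage change = ((1 + 0.56)^2 − 1) × 100% ≈ 143.4%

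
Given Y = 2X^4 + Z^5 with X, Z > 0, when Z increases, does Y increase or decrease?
Y increases

Taking the partial derivative:
∂Y/∂Z = 5Z^4

∂Y/∂Z = 5Z^4 > 0 (assuming positive values)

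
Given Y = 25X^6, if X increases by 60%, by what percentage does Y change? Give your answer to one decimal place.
1577.7%

For Y = 25X^6:
If X → X(1 + 0.6)
Then Y → Y · (1 + 0.6)^6
     ≈ Y · 16.7772

Percentage change = ((1 + 0.6)^6 − 1) × 100% ≈ 1577.7%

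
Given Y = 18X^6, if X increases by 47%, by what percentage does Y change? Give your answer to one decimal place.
909.0%

For Y = 18X^6:
If X → X(1 + 0.47)
Then Y → Y · (1 + 0.47)^6
     ≈ Y · 10.0903

Percentage change = ((1 + 0.47)^6 − 1) × 100% ≈ 909.0%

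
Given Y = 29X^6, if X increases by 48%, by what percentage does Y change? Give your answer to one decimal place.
950.9%

For Y = 29X^6:
If X → X(1 + 0.48)
Then Y → Y · (1 + 0.48)^6
     ≈ Y · 10.5092

Percentage change = ((1 + 0.48)^6 − 1) × 100% ≈ 950.9%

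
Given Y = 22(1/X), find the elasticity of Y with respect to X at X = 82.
Elasticity = -1

Elasticity = (dY/dX) · (X/Y)

dY/dX = -22/X²
At X = 82: dY/dX = -11/3362, Y = 11/41

Elasticity = (-11/3362) · (82 / (11/41)) = -1

Interpretation: for a small percentage change in X, the percentage change in Y is approximately -1.00 times as large.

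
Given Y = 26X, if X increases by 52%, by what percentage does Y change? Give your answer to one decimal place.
52.0%

For Y = 26X:
If X → X(1 + 0.52)
Then Y → Y · (1 + 0.52)^1
     = Y · 1.5200

Percentage change = ((1 + 0.52)^1 − 1) × 100% = 52.0%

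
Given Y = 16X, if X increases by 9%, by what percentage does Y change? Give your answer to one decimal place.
9.0%

For Y = 16X:
If X → X(1 + 0.09)
Then Y → Y · (1 + 0.09)^1
     = Y · 1.0900

Percentage change = ((1 + 0.09)^1 − 1) × 100% = 9.0%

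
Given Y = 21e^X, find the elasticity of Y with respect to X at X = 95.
Elasticity = 95

Elasticity = (dY/dX) · (X/Y)

dY/dX = 21·e^X
At X = 95: dY/dX = 21·e^95, Y = 21·e^95

Elasticity = (21·e^95) · (95 / (21·e^95)) = 95

Interpretation: for a small percentage change in X, the percentage change in Y is approximately 95.00 times as large.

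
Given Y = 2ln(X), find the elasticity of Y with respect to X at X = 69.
Elasticity = 1/ln(69) ≈ 0.2362

Elasticity = (dY/dX) · (X/Y)

dY/dX = 2/X
At X = 69: dY/dX = 2/69, Y = 2·ln(69)

Elasticity = (2/69) · (69 / (2·ln(69))) = 1/ln(69) ≈ 0.2362

Interpretation: for a small percentage change in X, the percentage change in Y is approximately 0.24 times as large.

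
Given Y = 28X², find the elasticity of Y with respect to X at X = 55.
Elasticity = 2

Elasticity = (dY/dX) · (X/Y)

dY/dX = 56·X
At X = 55: dY/dX = 3080, Y = 84700

Elasticity = 3080 · (55 / 84700) = 2

Interpretation: for a small percentage change in X, the percentage change in Y is approximately 2.00 times as large.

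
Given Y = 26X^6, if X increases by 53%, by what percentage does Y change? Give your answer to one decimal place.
1182.8%

For Y = 26X^6:
If X → X(1 + 0.53)
Then Y → Y · (1 + 0.53)^6
     ≈ Y · 12.8277

Percentage change = ((1 + 0.53)^6 − 1) × 100% ≈ 1182.8%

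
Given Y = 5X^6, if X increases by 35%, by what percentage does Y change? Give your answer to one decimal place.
505.3%

For Y = 5X^6:
If X → X(1 + 0.35)
Then Y → Y · (1 + 0.35)^6
     ≈ Y · 6.0534

Percentage change = ((1 + 0.35)^6 − 1) × 100% ≈ 505.3%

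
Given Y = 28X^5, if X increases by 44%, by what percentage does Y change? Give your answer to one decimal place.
519.2%

For Y = 28X^5:
If X → X(1 + 0.44)
Then Y → Y · (1 + 0.44)^5
     ≈ Y · 6.1917

Percentage change = ((1 + 0.44)^5 − 1) × 100% ≈ 519.2%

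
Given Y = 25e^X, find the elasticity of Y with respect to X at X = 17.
Elasticity = 17

Elasticity = (dY/dX) · (X/Y)

dY/dX = 25·e^X
At X = 17: dY/dX = 25·e^17, Y = 25·e^17

Elasticity = (25·e^17) · (17 / (25·e^17)) = 17

Interpretation: for a small percentage change in X, the percentage change in Y is approximately 17.00 times as large.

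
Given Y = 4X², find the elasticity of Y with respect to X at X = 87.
Elasticity = 2

Elasticity = (dY/dX) · (X/Y)

dY/dX = 8·X
At X = 87: dY/dX = 696, Y = 30276

Elasticity = 696 · (87 / 30276) = 2

Interpretation: for a small percentage change in X, the percentage change in Y is approximately 2.00 times as large.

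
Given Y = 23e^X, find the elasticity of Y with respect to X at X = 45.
Elasticity = 45

Elasticity = (dY/dX) · (X/Y)

dY/dX = 23·e^X
At X = 45: dY/dX = 23·e^45, Y = 23·e^45

Elasticity = (23·e^45) · (45 / (23·e^45)) = 45

Interpretation: for a small percentage change in X, the percentage change in Y is approximately 45.00 times as large.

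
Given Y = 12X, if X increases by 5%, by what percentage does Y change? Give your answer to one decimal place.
5.0%

For Y = 12X:
If X → X(1 + 0.05)
Then Y → Y · (1 + 0.05)^1
     = Y · 1.0500

Percentage change = ((1 + 0.05)^1 − 1) × 100% = 5.0%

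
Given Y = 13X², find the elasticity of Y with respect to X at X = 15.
Elasticity = 2

Elasticity = (dY/dX) · (X/Y)

dY/dX = 26·X
At X = 15: dY/dX = 390, Y = 2925

Elasticity = 390 · (15 / 2925) = 2

Interpretation: for a small percentage change in X, the percentage change in Y is approximately 2.00 times as large.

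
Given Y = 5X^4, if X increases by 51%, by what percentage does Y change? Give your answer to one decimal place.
419.9%

For Y = 5X^4:
If X → X(1 + 0.51)
Then Y → Y · (1 + 0.51)^4
     ≈ Y · 5.1989

Percentage change = ((1 + 0.51)^4 − 1) × 100% ≈ 419.9%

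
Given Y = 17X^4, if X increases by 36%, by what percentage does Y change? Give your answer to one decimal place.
242.1%

For Y = 17X^4:
If X → X(1 + 0.36)
Then Y → Y · (1 + 0.36)^4
     ≈ Y · 3.4210

Percentage change = ((1 + 0.36)^4 − 1) × 100% ≈ 242.1%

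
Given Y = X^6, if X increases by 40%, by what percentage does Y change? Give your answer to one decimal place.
653.0%

For Y = X^6:
If X → X(1 + 0.4)
Then Y → Y · (1 + 0.4)^6
     ≈ Y · 7.5295

Percentage change = ((1 + 0.4)^6 − 1) × 100% ≈ 653.0%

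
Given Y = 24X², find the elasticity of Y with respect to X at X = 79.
Elasticity = 2

Elasticity = (dY/dX) · (X/Y)

dY/dX = 48·X
At X = 79: dY/dX = 3792, Y = 149784

Elasticity = 3792 · (79 / 149784) = 2

Interpretation: for a small percentage change in X, the percentage change in Y is approximately 2.00 times as large.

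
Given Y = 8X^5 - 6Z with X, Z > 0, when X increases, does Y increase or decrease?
Y increases

Taking the partial derivative:
∂Y/∂X = 40X^4

∂Y/∂X = 40X^4 > 0 (assuming positive values)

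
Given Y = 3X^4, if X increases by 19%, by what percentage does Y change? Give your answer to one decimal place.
100.5%

For Y = 3X^4:
If X → X(1 + 0.19)
Then Y → Y · (1 + 0.19)^4
     ≈ Y · 2.0053

Percentage change = ((1 + 0.19)^4 − 1) × 100% ≈ 100.5%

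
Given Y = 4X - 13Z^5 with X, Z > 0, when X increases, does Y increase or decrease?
Y increases

Taking the partial derivative:
∂Y/∂X = 4

∂Y/∂X = 4 > 0 (assuming positive values)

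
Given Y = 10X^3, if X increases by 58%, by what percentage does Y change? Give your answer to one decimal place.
294.4%

For Y = 10X^3:
If X → X(1 + 0.58)
Then Y → Y · (1 + 0.58)^3
     ≈ Y · 3.9443

Percentage change = ((1 + 0.58)^3 − 1) × 100% ≈ 294.4%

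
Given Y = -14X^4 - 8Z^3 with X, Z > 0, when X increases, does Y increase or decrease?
Y decreases

Taking the partial derivative:
∂Y/∂X = -56X^3

∂Y/∂X = -56X^3 < 0 (assuming positive values)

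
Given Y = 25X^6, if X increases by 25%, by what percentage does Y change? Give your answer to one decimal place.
281.5%

For Y = 25X^6:
If X → X(1 + 0.25)
Then Y → Y · (1 + 0.25)^6
     ≈ Y · 3.8147

Percentage change = ((1 + 0.25)^6 − 1) × 100% ≈ 281.5%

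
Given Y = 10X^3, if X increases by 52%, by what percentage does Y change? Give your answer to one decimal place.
251.2%

For Y = 10X^3:
If X → X(1 + 0.52)
Then Y → Y · (1 + 0.52)^3
     ≈ Y · 3.5118

Percentage change = ((1 + 0.52)^3 − 1) × 100% ≈ 251.2%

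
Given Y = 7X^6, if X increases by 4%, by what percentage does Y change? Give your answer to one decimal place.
26.5%

For Y = 7X^6:
If X → X(1 + 0.04)
Then Y → Y · (1 + 0.04)^6
     ≈ Y · 1.2653

Percentage change = ((1 + 0.04)^6 − 1) × 100% ≈ 26.5%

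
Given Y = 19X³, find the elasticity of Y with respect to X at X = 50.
Elasticity = 3

Elasticity = (dY/dX) · (X/Y)

dY/dX = 57·X²
At X = 50: dY/dX = 142500, Y = 2375000

Elasticity = 142500 · (50 / 2375000) = 3

Interpretation: for a small percentage change in X, the percentage change in Y is approximately 3.00 times as large.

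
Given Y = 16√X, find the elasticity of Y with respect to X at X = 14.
Elasticity = 1/2

Elasticity = (dY/dX) · (X/Y)

dY/dX = 8/√X
At X = 14: dY/dX = 4·√14/7, Y = 16·√14

Elasticity = (4·√14/7) · (14 / (16·√14)) = 1/2

Interpretation: for a small percentage change in X, the percentage change in Y is approximately 0.50 times as large.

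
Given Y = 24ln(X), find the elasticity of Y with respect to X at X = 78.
Elasticity = 1/ln(78) ≈ 0.2295

Elasticity = (dY/dX) · (X/Y)

dY/dX = 24/X
At X = 78: dY/dX = 4/13, Y = 24·ln(78)

Elasticity = (4/13) · (78 / (24·ln(78))) = 1/ln(78) ≈ 0.2295

Interpretation: for a small percentage change in X, the percentage change in Y is approximately 0.23 times as large.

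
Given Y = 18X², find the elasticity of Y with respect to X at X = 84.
Elasticity = 2

Elasticity = (dY/dX) · (X/Y)

dY/dX = 36·X
At X = 84: dY/dX = 3024, Y = 127008

Elasticity = 3024 · (84 / 127008) = 2

Interpretation: for a small percentage change in X, the percentage change in Y is approximately 2.00 times as large.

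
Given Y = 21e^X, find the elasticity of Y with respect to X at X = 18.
Elasticity = 18

Elasticity = (dY/dX) · (X/Y)

dY/dX = 21·e^X
At X = 18: dY/dX = 21·e^18, Y = 21·e^18

Elasticity = (21·e^18) · (18 / (21·e^18)) = 18

Interpretation: for a small percentage change in X, the percentage change in Y is approximately 18.00 times as large.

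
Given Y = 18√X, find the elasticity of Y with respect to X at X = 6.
Elasticity = 1/2

Elasticity = (dY/dX) · (X/Y)

dY/dX = 9/√X
At X = 6: dY/dX = 3·√6/2, Y = 18·√6

Elasticity = (3·√6/2) · (6 / (18·√6)) = 1/2

Interpretation: for a small percentage change in X, the percentage change in Y is approximately 0.50 times as large.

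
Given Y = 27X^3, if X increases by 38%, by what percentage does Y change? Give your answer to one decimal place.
162.8%

For Y = 27X^3:
If X → X(1 + 0.38)
Then Y → Y · (1 + 0.38)^3
     ≈ Y · 2.6281

Percentage change = ((1 + 0.38)^3 − 1) × 100% ≈ 162.8%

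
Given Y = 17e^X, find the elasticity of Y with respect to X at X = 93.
Elasticity = 93

Elasticity = (dY/dX) · (X/Y)

dY/dX = 17·e^X
At X = 93: dY/dX = 17·e^93, Y = 17·e^93

Elasticity = (17·e^93) · (93 / (17·e^93)) = 93

Interpretation: for a small percentage change in X, the percentage change in Y is approximately 93.00 times as large.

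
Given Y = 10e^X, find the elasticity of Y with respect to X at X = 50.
Elasticity = 50

Elasticity = (dY/dX) · (X/Y)

dY/dX = 10·e^X
At X = 50: dY/dX = 10·e^50, Y = 10·e^50

Elasticity = (10·e^50) · (50 / (10·e^50)) = 50

Interpretation: for a small percentage change in X, the percentage change in Y is approximately 50.00 times as large.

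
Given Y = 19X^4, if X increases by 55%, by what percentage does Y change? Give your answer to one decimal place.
477.2%

For Y = 19X^4:
If X → X(1 + 0.55)
Then Y → Y · (1 + 0.55)^4
     ≈ Y · 5.7720

Percentage change = ((1 + 0.55)^4 − 1) × 100% ≈ 477.2%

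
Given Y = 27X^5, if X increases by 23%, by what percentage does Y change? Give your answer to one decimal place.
181.5%

For Y = 27X^5:
If X → X(1 + 0.23)
Then Y → Y · (1 + 0.23)^5
     ≈ Y · 2.8153

Percentage change = ((1 + 0.23)^5 − 1) × 100% ≈ 181.5%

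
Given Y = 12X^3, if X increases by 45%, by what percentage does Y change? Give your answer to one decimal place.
204.9%

For Y = 12X^3:
If X → X(1 + 0.45)
Then Y → Y · (1 + 0.45)^3
     ≈ Y · 3.0486

Percentage change = ((1 + 0.45)^3 − 1) × 100% ≈ 204.9%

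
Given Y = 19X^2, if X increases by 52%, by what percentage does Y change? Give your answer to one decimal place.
131.0%

For Y = 19X^2:
If X → X(1 + 0.52)
Then Y → Y · (1 + 0.52)^2
     = Y · 2.3104

Percentage change = ((1 + 0.52)^2 − 1) × 100% ≈ 131.0%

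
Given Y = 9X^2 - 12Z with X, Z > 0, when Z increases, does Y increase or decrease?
Y decreases

Taking the partial derivative:
∂Y/∂Z = -12

∂Y/∂Z = -12 < 0 (assuming positive values)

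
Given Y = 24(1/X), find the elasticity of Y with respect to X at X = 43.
Elasticity = -1

Elasticity = (dY/dX) · (X/Y)

dY/dX = -24/X²
At X = 43: dY/dX = -24/1849, Y = 24/43

Elasticity = (-24/1849) · (43 / (24/43)) = -1

Interpretation: for a small percentage change in X, the percentage change in Y is approximately -1.00 times as large.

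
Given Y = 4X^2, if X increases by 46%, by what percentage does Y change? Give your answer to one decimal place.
113.2%

For Y = 4X^2:
If X → X(1 + 0.46)
Then Y → Y · (1 + 0.46)^2
     = Y · 2.1316

Percentage change = ((1 + 0.46)^2 − 1) × 100% ≈ 113.2%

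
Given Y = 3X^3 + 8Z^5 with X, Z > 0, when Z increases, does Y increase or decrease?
Y increases

Taking the partial derivative:
∂Y/∂Z = 40Z^4

∂Y/∂Z = 40Z^4 > 0 (assuming positive values)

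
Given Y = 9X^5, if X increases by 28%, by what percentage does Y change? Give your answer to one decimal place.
243.6%

For Y = 9X^5:
If X → X(1 + 0.28)
Then Y → Y · (1 + 0.28)^5
     ≈ Y · 3.4360

Percentage change = ((1 + 0.28)^5 − 1) × 100% ≈ 243.6%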